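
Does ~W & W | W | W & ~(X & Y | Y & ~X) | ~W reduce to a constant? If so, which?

~W & W | W | W & ~(X & Y | Y & ~X) | ~W
= ~W & W | W | W & ~Y | ~W
= ~W & W | W | ~W
= W | ~W
= 1

yes, True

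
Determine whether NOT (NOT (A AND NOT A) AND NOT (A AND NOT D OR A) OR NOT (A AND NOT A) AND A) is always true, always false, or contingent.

NOT (NOT (A AND NOT A) AND NOT (A AND NOT D OR A) OR NOT (A AND NOT A) AND A)
= NOT (NOT (A AND NOT A) AND NOT A OR NOT (A AND NOT A) AND A)   [absorption]
= NOT NOT (A AND NOT A)   [distribution]
= A AND NOT A   [double negation]
= FALSE   [complement]

always false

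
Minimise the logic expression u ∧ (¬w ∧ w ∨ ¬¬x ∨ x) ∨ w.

u ∧ x ∨ w

u ∧ (¬w ∧ w ∨ ¬¬x ∨ x) ∨ w
= u ∧ (¬¬x ∨ x) ∨ w   — complement / identity
= u ∧ (x ∨ x) ∨ w   — double negation
= u ∧ x ∨ w   — idempotence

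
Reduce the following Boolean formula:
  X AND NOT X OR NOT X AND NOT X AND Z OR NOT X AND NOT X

X AND NOT X OR NOT X AND NOT X AND Z OR NOT X AND NOT X
= X AND NOT X OR NOT X AND NOT X   — absorption
= NOT X   — distribution

NOT X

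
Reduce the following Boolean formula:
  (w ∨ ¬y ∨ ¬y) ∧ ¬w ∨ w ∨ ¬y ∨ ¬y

(w ∨ ¬y ∨ ¬y) ∧ ¬w ∨ w ∨ ¬y ∨ ¬y
= w ∨ ¬y ∨ ¬y
= w ∨ ¬y

w ∨ ¬y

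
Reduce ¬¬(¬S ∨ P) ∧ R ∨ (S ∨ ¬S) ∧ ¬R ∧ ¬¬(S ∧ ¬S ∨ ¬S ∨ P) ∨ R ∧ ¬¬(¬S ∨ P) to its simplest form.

¬¬(¬S ∨ P) ∧ R ∨ (S ∨ ¬S) ∧ ¬R ∧ ¬¬(S ∧ ¬S ∨ ¬S ∨ P) ∨ R ∧ ¬¬(¬S ∨ P)
= ¬¬(¬S ∨ P) ∧ R ∨ ¬R ∧ ¬¬(S ∧ ¬S ∨ ¬S ∨ P) ∨ R ∧ ¬¬(¬S ∨ P)   (complement / identity)
= ¬¬(¬S ∨ P) ∧ R ∨ ¬R ∧ ¬¬(¬S ∨ P) ∨ R ∧ ¬¬(¬S ∨ P)   (complement / identity)
= ¬¬(¬S ∨ P) ∧ R ∨ ¬¬(¬S ∨ P)   (distribution)
= ¬¬(¬S ∨ P)   (absorption)
= ¬S ∨ P   (double negation)

¬S ∨ P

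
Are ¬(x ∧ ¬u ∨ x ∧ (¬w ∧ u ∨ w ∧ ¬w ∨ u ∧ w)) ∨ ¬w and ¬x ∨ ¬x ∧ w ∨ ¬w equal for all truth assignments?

E1: ¬(x ∧ ¬u ∨ x ∧ (¬w ∧ u ∨ w ∧ ¬w ∨ u ∧ w)) ∨ ¬w
    = ¬(x ∧ ¬u ∨ x ∧ (¬w ∧ u ∨ u ∧ w)) ∨ ¬w
    = ¬(x ∧ ¬u ∨ x ∧ u) ∨ ¬w
    = ¬x ∨ ¬w
E2: ¬x ∨ ¬x ∧ w ∨ ¬w
    = ¬x ∨ ¬w
Both reduce to ¬x ∨ ¬w, so they are equivalent.

Yes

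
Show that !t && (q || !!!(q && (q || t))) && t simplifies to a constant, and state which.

false

!t && (q || !!!(q && (q || t))) && t
= !t && (q || !!!q) && t   — absorption
= !t && (q || !q) && t   — double negation
= !t && t   — complement / identity
= false   — complement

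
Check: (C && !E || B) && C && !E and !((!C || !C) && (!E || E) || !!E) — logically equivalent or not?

E1: (C && !E || B) && C && !E
    = C && !E   [absorption]
E2: !((!C || !C) && (!E || E) || !!E)
    = !(!C && (!E || E) || !!E)   [idempotence]
    = !(!C || !!E)   [complement / identity]
    = C && !E   [De Morgan]
Both reduce to C && !E, so they are equivalent.

Yes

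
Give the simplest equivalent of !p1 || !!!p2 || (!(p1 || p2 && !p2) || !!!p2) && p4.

!p1 || !p2

!p1 || !!!p2 || (!(p1 || p2 && !p2) || !!!p2) && p4
= !p1 || !!!p2 || (!p1 || !!!p2) && p4   — complement / identity
= !p1 || !!!p2   — absorption
= !p1 || !p2   — double negation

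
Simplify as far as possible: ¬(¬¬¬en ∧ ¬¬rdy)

en ∨ ¬rdy

¬(¬¬¬en ∧ ¬¬rdy)
= ¬(¬en ∧ ¬¬rdy)   — double negation
= en ∨ ¬rdy   — De Morgan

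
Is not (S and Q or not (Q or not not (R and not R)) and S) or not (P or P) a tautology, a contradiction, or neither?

neither

not (S and Q or not (Q or not not (R and not R)) and S) or not (P or P)
= not (S and Q or not (Q or R and not R) and S) or not (P or P)   (double negation)
= not (S and Q or not Q and S) or not (P or P)   (complement / identity)
= not (S and Q or not Q and S) or not P   (idempotence)
= not S or not P   (distribution)
This depends on P, S, so it is not a constant.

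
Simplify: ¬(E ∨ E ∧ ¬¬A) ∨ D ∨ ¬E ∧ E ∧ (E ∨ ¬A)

¬E ∨ D

¬(E ∨ E ∧ ¬¬A) ∨ D ∨ ¬E ∧ E ∧ (E ∨ ¬A)
= ¬(E ∨ E ∧ A) ∨ D ∨ ¬E ∧ E ∧ (E ∨ ¬A)
= ¬(E ∨ E ∧ A) ∨ D ∨ ¬E ∧ E
= ¬E ∨ D ∨ ¬E ∧ E
= ¬E ∨ D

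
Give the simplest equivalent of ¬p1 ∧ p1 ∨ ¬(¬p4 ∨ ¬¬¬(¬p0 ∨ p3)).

p4 ∧ (¬p0 ∨ p3)

¬p1 ∧ p1 ∨ ¬(¬p4 ∨ ¬¬¬(¬p0 ∨ p3))
= ¬(¬p4 ∨ ¬¬¬(¬p0 ∨ p3))   [complement / identity]
= ¬(¬p4 ∨ ¬(¬p0 ∨ p3))   [double negation]
= p4 ∧ (¬p0 ∨ p3)   [De Morgan]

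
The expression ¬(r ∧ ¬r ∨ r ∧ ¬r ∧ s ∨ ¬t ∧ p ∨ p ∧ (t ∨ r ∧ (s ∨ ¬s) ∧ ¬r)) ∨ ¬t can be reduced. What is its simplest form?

¬(r ∧ ¬r ∨ r ∧ ¬r ∧ s ∨ ¬t ∧ p ∨ p ∧ (t ∨ r ∧ (s ∨ ¬s) ∧ ¬r)) ∨ ¬t
= ¬(r ∧ ¬r ∨ ¬t ∧ p ∨ p ∧ (t ∨ r ∧ (s ∨ ¬s) ∧ ¬r)) ∨ ¬t   (absorption)
= ¬(r ∧ ¬r ∨ ¬t ∧ p ∨ p ∧ (t ∨ r ∧ ¬r)) ∨ ¬t   (complement / identity)
= ¬(r ∧ ¬r ∨ ¬t ∧ p ∨ p ∧ t) ∨ ¬t   (complement / identity)
= ¬(¬t ∧ p ∨ p ∧ t) ∨ ¬t   (complement / identity)
= ¬p ∨ ¬t   (distribution)

¬p ∨ ¬t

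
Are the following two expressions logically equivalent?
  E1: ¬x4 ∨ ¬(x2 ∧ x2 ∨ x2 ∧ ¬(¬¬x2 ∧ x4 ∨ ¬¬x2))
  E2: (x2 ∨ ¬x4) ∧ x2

E1: ¬x4 ∨ ¬(x2 ∧ x2 ∨ x2 ∧ ¬(¬¬x2 ∧ x4 ∨ ¬¬x2))
    = ¬x4 ∨ ¬(x2 ∧ x2 ∨ x2 ∧ ¬¬¬x2)
    = ¬x4 ∨ ¬(x2 ∧ x2 ∨ x2 ∧ ¬x2)
    = ¬x4 ∨ ¬x2
E2: (x2 ∨ ¬x4) ∧ x2
    = x2
These differ: at x2=0, x4=1, E1 = 1 but E2 = 0.

No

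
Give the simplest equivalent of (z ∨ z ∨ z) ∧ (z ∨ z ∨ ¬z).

(z ∨ z ∨ z) ∧ (z ∨ z ∨ ¬z)
= z ∨ z ∨ z ∧ ¬z   — distribution
= z ∨ z   — complement / identity
= z   — idempotence

z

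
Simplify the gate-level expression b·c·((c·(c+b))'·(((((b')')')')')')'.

b·c·((c·(c+b))'·(((((b')')')')')')'
= b·c·((c·(c+b))'·(((b')')')')'   [double negation]
= b·c·((c·(c+b))'·(b')')'   [double negation]
= b·c·(c·(c+b)+b')   [De Morgan]
= b·c·(c+b')   [absorption]
= b·c   [absorption]

b·c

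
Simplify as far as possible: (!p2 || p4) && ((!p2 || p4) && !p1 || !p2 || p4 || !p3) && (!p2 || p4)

!p2 || p4

(!p2 || p4) && ((!p2 || p4) && !p1 || !p2 || p4 || !p3) && (!p2 || p4)
= (!p2 || p4) && (!p2 || p4 || !p3) && (!p2 || p4)
= (!p2 || p4) && (!p2 || p4)
= !p2 || p4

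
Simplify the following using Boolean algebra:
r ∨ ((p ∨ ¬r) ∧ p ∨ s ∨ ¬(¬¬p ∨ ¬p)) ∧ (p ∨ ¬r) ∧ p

r ∨ ((p ∨ ¬r) ∧ p ∨ s ∨ ¬(¬¬p ∨ ¬p)) ∧ (p ∨ ¬r) ∧ p
= r ∨ ((p ∨ ¬r) ∧ p ∨ s ∨ ¬p ∧ p) ∧ (p ∨ ¬r) ∧ p   [De Morgan]
= r ∨ ((p ∨ ¬r) ∧ p ∨ s) ∧ (p ∨ ¬r) ∧ p   [complement / identity]
= r ∨ (p ∨ ¬r) ∧ p   [absorption]
= r ∨ p   [absorption]

r ∨ p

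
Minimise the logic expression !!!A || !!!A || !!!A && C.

!!!A || !!!A || !!!A && C
= !!!A || !!!A && C   (idempotence)
= !!!A   (absorption)
= !A   (double negation)

!A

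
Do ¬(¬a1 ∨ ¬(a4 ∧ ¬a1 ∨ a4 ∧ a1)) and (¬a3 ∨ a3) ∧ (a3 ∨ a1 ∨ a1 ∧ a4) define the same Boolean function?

E1: ¬(¬a1 ∨ ¬(a4 ∧ ¬a1 ∨ a4 ∧ a1))
    = ¬(¬a1 ∨ ¬a4)
    = a1 ∧ a4
E2: (¬a3 ∨ a3) ∧ (a3 ∨ a1 ∨ a1 ∧ a4)
    = a3 ∨ a1 ∨ a1 ∧ a4
    = a3 ∨ a1
These differ: at a1=0, a3=1, a4=0, E1 = 0 but E2 = 1.

No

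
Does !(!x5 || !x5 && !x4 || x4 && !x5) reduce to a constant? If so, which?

no

!(!x5 || !x5 && !x4 || x4 && !x5)
= !(!x5 || !x5)
= x5 && x5
= x5
This depends on x5, so it is not a constant.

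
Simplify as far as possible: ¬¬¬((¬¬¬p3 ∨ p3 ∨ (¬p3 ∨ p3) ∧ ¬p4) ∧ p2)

¬¬¬((¬¬¬p3 ∨ p3 ∨ (¬p3 ∨ p3) ∧ ¬p4) ∧ p2)
= ¬¬¬((¬p3 ∨ p3 ∨ (¬p3 ∨ p3) ∧ ¬p4) ∧ p2)   [double negation]
= ¬((¬p3 ∨ p3 ∨ (¬p3 ∨ p3) ∧ ¬p4) ∧ p2)   [double negation]
= ¬((¬p3 ∨ p3) ∧ p2)   [absorption]
= ¬p2   [complement / identity]

¬p2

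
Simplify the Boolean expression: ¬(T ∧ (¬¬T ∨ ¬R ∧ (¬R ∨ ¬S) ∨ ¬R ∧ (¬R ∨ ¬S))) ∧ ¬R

¬(T ∧ (¬¬T ∨ ¬R ∧ (¬R ∨ ¬S) ∨ ¬R ∧ (¬R ∨ ¬S))) ∧ ¬R
= ¬(T ∧ (¬¬T ∨ ¬R ∧ (¬R ∨ ¬S))) ∧ ¬R   (idempotence)
= ¬(T ∧ (T ∨ ¬R ∧ (¬R ∨ ¬S))) ∧ ¬R   (double negation)
= ¬(T ∧ (T ∨ ¬R)) ∧ ¬R   (absorption)
= ¬T ∧ ¬R   (absorption)

¬T ∧ ¬R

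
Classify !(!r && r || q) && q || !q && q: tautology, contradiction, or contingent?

!(!r && r || q) && q || !q && q
= !q && q || !q && q   [complement / identity]
= !q && q   [complement / identity]
= false   [complement]

contradiction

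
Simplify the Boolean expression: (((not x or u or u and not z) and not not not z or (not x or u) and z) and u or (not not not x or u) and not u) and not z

(not x or u) and not z

(((not x or u or u and not z) and not not not z or (not x or u) and z) and u or (not not not x or u) and not u) and not z
= (((not x or u or u and not z) and not z or (not x or u) and z) and u or (not not not x or u) and not u) and not z   [double negation]
= (((not x or u or u and not z) and not z or (not x or u) and z) and u or (not x or u) and not u) and not z   [double negation]
= (((not x or u) and not z or (not x or u) and z) and u or (not x or u) and not u) and not z   [absorption]
= ((not x or u) and u or (not x or u) and not u) and not z   [distribution]
= (not x or u) and not z   [distribution]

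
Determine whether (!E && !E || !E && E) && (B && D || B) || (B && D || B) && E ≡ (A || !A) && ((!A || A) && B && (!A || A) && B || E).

E1: (!E && !E || !E && E) && (B && D || B) || (B && D || B) && E
    = !E && (B && D || B) || (B && D || B) && E
    = B && D || B
    = B
E2: (A || !A) && ((!A || A) && B && (!A || A) && B || E)
    = (!A || A) && B && (!A || A) && B || E
    = (!A || A) && B || E
    = B || E
These differ: at A=0, B=0, D=0, E=1, E1 = 0 but E2 = 1.

No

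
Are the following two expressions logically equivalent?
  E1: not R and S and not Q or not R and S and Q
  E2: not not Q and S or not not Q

E1: not R and S and not Q or not R and S and Q
    = not R and S
E2: not not Q and S or not not Q
    = not not Q
    = Q
These differ: at Q=1, R=0, S=0, E1 = 0 but E2 = 1.

No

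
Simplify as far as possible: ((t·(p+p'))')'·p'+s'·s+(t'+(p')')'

((t·(p+p'))')'·p'+s'·s+(t'+(p')')'
= (t')'·p'+s'·s+(t'+(p')')'
= (t')'·p'+(t'+(p')')'
= t·p'+(t'+(p')')'
= t·p'+t·p'
= t·p'

t·p'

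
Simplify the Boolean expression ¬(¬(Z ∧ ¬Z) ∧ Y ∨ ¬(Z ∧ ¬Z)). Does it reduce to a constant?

¬(¬(Z ∧ ¬Z) ∧ Y ∨ ¬(Z ∧ ¬Z))
= ¬¬(Z ∧ ¬Z)   [absorption]
= Z ∧ ¬Z   [double negation]
= False   [complement]

False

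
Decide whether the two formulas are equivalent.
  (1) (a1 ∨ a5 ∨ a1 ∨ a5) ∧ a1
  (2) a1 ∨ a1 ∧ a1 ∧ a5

Yes

E1: (a1 ∨ a5 ∨ a1 ∨ a5) ∧ a1
    = (a1 ∨ a5) ∧ a1   (idempotence)
    = a1   (absorption)
E2: a1 ∨ a1 ∧ a1 ∧ a5
    = a1 ∨ a1 ∧ a5   (idempotence)
    = a1   (absorption)
Both reduce to a1, so they are equivalent.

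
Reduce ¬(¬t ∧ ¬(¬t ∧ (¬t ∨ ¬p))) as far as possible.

¬(¬t ∧ ¬(¬t ∧ (¬t ∨ ¬p)))
= ¬(¬t ∧ ¬¬t)   (absorption)
= t ∨ ¬t   (De Morgan)
= True   (complement)

True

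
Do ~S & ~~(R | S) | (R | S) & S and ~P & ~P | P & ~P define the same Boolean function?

E1: ~S & ~~(R | S) | (R | S) & S
    = ~S & (R | S) | (R | S) & S   (double negation)
    = R | S   (distribution)
E2: ~P & ~P | P & ~P
    = ~P   (distribution)
These differ: at P=1, R=1, S=0, E1 = 1 but E2 = 0.

No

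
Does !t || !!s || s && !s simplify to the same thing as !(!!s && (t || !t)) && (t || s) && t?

E1: !t || !!s || s && !s
    = !t || !!s   (complement / identity)
    = !t || s   (double negation)
E2: !(!!s && (t || !t)) && (t || s) && t
    = !!!s && (t || s) && t   (complement / identity)
    = !!!s && t   (absorption)
    = !s && t   (double negation)
These differ: at s=0, t=0, E1 = 1 but E2 = 0.

No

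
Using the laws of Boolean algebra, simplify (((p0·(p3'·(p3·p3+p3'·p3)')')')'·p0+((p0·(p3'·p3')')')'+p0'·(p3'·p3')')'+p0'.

p3'+p0'

(((p0·(p3'·(p3·p3+p3'·p3)')')')'·p0+((p0·(p3'·p3')')')'+p0'·(p3'·p3')')'+p0'
= (((p0·(p3'·p3')')')'·p0+((p0·(p3'·p3')')')'+p0'·(p3'·p3')')'+p0'   (distribution)
= (((p0·(p3'·p3')')')'+p0'·(p3'·p3')')'+p0'   (absorption)
= (p0·(p3'·p3')'+p0'·(p3'·p3')')'+p0'   (double negation)
= ((p3'·p3')')'+p0'   (distribution)
= ((p3')')'+p0'   (idempotence)
= p3'+p0'   (double negation)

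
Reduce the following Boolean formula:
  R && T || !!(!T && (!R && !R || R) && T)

R && T

R && T || !!(!T && (!R && !R || R) && T)
= R && T || !!(!T && (!R || R) && T)   [idempotence]
= R && T || !T && (!R || R) && T   [double negation]
= R && T || !T && T   [complement / identity]
= R && T   [complement / identity]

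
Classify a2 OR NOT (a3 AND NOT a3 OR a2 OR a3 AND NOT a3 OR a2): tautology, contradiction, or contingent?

a2 OR NOT (a3 AND NOT a3 OR a2 OR a3 AND NOT a3 OR a2)
= a2 OR NOT (a3 AND NOT a3 OR a2)   (idempotence)
= a2 OR NOT a2   (complement / identity)
= TRUE   (complement)

tautology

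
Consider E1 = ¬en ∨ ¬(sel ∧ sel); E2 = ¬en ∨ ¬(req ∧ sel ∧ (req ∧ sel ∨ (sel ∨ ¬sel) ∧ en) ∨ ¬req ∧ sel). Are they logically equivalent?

E1: ¬en ∨ ¬(sel ∧ sel)
    = ¬en ∨ ¬sel   [idempotence]
E2: ¬en ∨ ¬(req ∧ sel ∧ (req ∧ sel ∨ (sel ∨ ¬sel) ∧ en) ∨ ¬req ∧ sel)
    = ¬en ∨ ¬(req ∧ sel ∧ (req ∧ sel ∨ en) ∨ ¬req ∧ sel)   [complement / identity]
    = ¬en ∨ ¬(req ∧ sel ∨ ¬req ∧ sel)   [absorption]
    = ¬en ∨ ¬sel   [distribution]
Both reduce to ¬en ∨ ¬sel, so they are equivalent.

Yes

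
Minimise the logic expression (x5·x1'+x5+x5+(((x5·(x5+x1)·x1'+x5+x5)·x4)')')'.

x5'

(x5·x1'+x5+x5+(((x5·(x5+x1)·x1'+x5+x5)·x4)')')'
= (x5·x1'+x5+x5+(x5·(x5+x1)·x1'+x5+x5)·x4)'   [double negation]
= (x5·x1'+x5+x5+(x5·x1'+x5+x5)·x4)'   [absorption]
= (x5·x1'+x5+x5)'   [absorption]
= (x5+x5)'   [absorption]
= x5'   [idempotence]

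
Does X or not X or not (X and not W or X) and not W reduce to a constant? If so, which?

yes, True

X or not X or not (X and not W or X) and not W
= X or not X or not X and not W   [absorption]
= X or not X   [absorption]
= True   [complement]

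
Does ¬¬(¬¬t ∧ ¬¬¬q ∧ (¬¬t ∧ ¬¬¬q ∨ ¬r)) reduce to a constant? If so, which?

no

¬¬(¬¬t ∧ ¬¬¬q ∧ (¬¬t ∧ ¬¬¬q ∨ ¬r))
= ¬¬(¬¬t ∧ ¬¬¬q)   — absorption
= ¬(¬t ∨ ¬¬q)   — De Morgan
= t ∧ ¬q   — De Morgan
This depends on q, t, so it is not a constant.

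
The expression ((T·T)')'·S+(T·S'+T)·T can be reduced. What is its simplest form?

T

((T·T)')'·S+(T·S'+T)·T
= T·T·S+(T·S'+T)·T   (double negation)
= T·T·S+T·T   (absorption)
= T·T   (absorption)
= T   (idempotence)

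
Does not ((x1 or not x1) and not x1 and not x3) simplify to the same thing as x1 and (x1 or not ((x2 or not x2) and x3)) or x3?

E1: not ((x1 or not x1) and not x1 and not x3)
    = not (not x1 and not x3)   — complement / identity
    = x1 or x3   — De Morgan
E2: x1 and (x1 or not ((x2 or not x2) and x3)) or x3
    = x1 and (x1 or not x3) or x3   — complement / identity
    = x1 or x3   — absorption
Both reduce to x1 or x3, so they are equivalent.

Yes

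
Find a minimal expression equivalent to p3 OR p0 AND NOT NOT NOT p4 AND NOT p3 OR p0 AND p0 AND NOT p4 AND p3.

p3 OR p0 AND NOT p4

p3 OR p0 AND NOT NOT NOT p4 AND NOT p3 OR p0 AND p0 AND NOT p4 AND p3
= p3 OR p0 AND NOT p4 AND NOT p3 OR p0 AND p0 AND NOT p4 AND p3   — double negation
= p3 OR p0 AND NOT p4 AND NOT p3 OR p0 AND NOT p4 AND p3   — idempotence
= p3 OR p0 AND NOT p4   — distribution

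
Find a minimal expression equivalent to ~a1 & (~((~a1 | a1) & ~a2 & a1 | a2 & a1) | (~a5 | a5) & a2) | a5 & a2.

~a1 | a5 & a2

~a1 & (~((~a1 | a1) & ~a2 & a1 | a2 & a1) | (~a5 | a5) & a2) | a5 & a2
= ~a1 & (~(~a2 & a1 | a2 & a1) | (~a5 | a5) & a2) | a5 & a2   [complement / identity]
= ~a1 & (~(~a2 & a1 | a2 & a1) | a2) | a5 & a2   [complement / identity]
= ~a1 & (~a1 | a2) | a5 & a2   [distribution]
= ~a1 | a5 & a2   [absorption]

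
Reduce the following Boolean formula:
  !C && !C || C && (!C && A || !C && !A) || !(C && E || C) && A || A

!C && !C || C && (!C && A || !C && !A) || !(C && E || C) && A || A
= !C && !C || C && (!C && A || !C && !A) || !C && A || A   [absorption]
= !C && !C || C && !C || !C && A || A   [distribution]
= !C || !C && A || A   [distribution]
= !C || A   [absorption]

!C || A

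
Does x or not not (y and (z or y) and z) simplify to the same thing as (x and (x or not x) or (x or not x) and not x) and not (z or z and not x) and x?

E1: x or not not (y and (z or y) and z)
    = x or not not (y and z)
    = x or y and z
E2: (x and (x or not x) or (x or not x) and not x) and not (z or z and not x) and x
    = (x or not x) and not (z or z and not x) and x
    = (x or not x) and not z and x
    = not z and x
These differ: at x=1, y=1, z=1, E1 = 1 but E2 = 0.

No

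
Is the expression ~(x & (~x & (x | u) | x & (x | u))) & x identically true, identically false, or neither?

~(x & (~x & (x | u) | x & (x | u))) & x
= ~(x & (x | u)) & x   [distribution]
= ~x & x   [absorption]
= 0   [complement]

identically false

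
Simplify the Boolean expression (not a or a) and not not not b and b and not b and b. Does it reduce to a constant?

False

(not a or a) and not not not b and b and not b and b
= not not not b and b and not b and b   — complement / identity
= not b and b and not b and b   — double negation
= not b and b   — idempotence
= False   — complement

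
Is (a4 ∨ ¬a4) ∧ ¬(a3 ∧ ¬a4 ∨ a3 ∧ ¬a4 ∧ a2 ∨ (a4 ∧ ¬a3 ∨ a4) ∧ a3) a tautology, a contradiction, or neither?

(a4 ∨ ¬a4) ∧ ¬(a3 ∧ ¬a4 ∨ a3 ∧ ¬a4 ∧ a2 ∨ (a4 ∧ ¬a3 ∨ a4) ∧ a3)
= (a4 ∨ ¬a4) ∧ ¬(a3 ∧ ¬a4 ∨ a3 ∧ ¬a4 ∧ a2 ∨ a4 ∧ a3)
= (a4 ∨ ¬a4) ∧ ¬(a3 ∧ ¬a4 ∨ a4 ∧ a3)
= ¬(a3 ∧ ¬a4 ∨ a4 ∧ a3)
= ¬a3
This depends on a3, so it is not a constant.

neither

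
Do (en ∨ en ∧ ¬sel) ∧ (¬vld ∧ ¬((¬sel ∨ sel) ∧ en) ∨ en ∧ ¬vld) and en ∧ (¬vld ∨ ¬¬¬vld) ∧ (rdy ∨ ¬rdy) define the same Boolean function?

Yes

E1: (en ∨ en ∧ ¬sel) ∧ (¬vld ∧ ¬((¬sel ∨ sel) ∧ en) ∨ en ∧ ¬vld)
    = (en ∨ en ∧ ¬sel) ∧ (¬vld ∧ ¬en ∨ en ∧ ¬vld)   (complement / identity)
    = en ∧ (¬vld ∧ ¬en ∨ en ∧ ¬vld)   (absorption)
    = en ∧ ¬vld   (distribution)
E2: en ∧ (¬vld ∨ ¬¬¬vld) ∧ (rdy ∨ ¬rdy)
    = en ∧ (¬vld ∨ ¬¬¬vld)   (complement / identity)
    = en ∧ (¬vld ∨ ¬vld)   (double negation)
    = en ∧ ¬vld   (idempotence)
Both reduce to en ∧ ¬vld, so they are equivalent.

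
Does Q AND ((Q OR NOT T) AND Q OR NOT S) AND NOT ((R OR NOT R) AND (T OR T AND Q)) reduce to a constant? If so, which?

Q AND ((Q OR NOT T) AND Q OR NOT S) AND NOT ((R OR NOT R) AND (T OR T AND Q))
= Q AND ((Q OR NOT T) AND Q OR NOT S) AND NOT ((R OR NOT R) AND T)
= Q AND (Q OR NOT S) AND NOT ((R OR NOT R) AND T)
= Q AND (Q OR NOT S) AND NOT T
= Q AND NOT T
This depends on Q, T, so it is not a constant.

no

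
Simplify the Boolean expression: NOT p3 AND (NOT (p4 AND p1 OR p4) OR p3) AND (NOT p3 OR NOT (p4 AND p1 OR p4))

NOT p3 AND NOT p4

NOT p3 AND (NOT (p4 AND p1 OR p4) OR p3) AND (NOT p3 OR NOT (p4 AND p1 OR p4))
= NOT p3 AND (NOT (p4 AND p1 OR p4) OR p3 AND NOT p3)   [distribution]
= NOT p3 AND (NOT p4 OR p3 AND NOT p3)   [absorption]
= NOT p3 AND NOT p4   [complement / identity]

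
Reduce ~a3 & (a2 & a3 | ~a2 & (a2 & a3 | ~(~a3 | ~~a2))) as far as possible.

0

~a3 & (a2 & a3 | ~a2 & (a2 & a3 | ~(~a3 | ~~a2)))
= ~a3 & (a2 & a3 | ~a2 & (a2 & a3 | a3 & ~a2))
= ~a3 & (a2 & a3 | ~a2 & a3)
= ~a3 & a3
= 0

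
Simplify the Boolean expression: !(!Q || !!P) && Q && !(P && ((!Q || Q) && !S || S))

Q && !P

!(!Q || !!P) && Q && !(P && ((!Q || Q) && !S || S))
= !(!Q || !!P) && Q && !(P && (!S || S))   (complement / identity)
= Q && !P && Q && !(P && (!S || S))   (De Morgan)
= Q && !P && Q && !P   (complement / identity)
= Q && !P   (idempotence)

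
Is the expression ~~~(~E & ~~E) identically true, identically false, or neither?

~~~(~E & ~~E)
= ~(~E & ~~E)
= E | ~E
= 1

identically true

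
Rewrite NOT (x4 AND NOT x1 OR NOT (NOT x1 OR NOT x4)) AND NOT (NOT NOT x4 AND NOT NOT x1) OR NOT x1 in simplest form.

NOT x4 OR NOT x1

NOT (x4 AND NOT x1 OR NOT (NOT x1 OR NOT x4)) AND NOT (NOT NOT x4 AND NOT NOT x1) OR NOT x1
= NOT (x4 AND NOT x1 OR x1 AND x4) AND NOT (NOT NOT x4 AND NOT NOT x1) OR NOT x1   (De Morgan)
= NOT x4 AND NOT (NOT NOT x4 AND NOT NOT x1) OR NOT x1   (distribution)
= NOT x4 AND (NOT x4 OR NOT x1) OR NOT x1   (De Morgan)
= NOT x4 OR NOT x1   (absorption)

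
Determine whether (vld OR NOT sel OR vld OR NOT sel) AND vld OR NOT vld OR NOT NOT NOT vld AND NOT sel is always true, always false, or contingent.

(vld OR NOT sel OR vld OR NOT sel) AND vld OR NOT vld OR NOT NOT NOT vld AND NOT sel
= (vld OR NOT sel) AND vld OR NOT vld OR NOT NOT NOT vld AND NOT sel
= (vld OR NOT sel) AND vld OR NOT vld OR NOT vld AND NOT sel
= (vld OR NOT sel) AND vld OR NOT vld
= vld OR NOT vld
= TRUE

always true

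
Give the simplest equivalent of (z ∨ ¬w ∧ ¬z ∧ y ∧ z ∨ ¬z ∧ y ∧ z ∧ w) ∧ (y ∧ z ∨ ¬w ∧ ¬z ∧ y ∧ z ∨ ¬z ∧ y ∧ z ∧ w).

y ∧ z

(z ∨ ¬w ∧ ¬z ∧ y ∧ z ∨ ¬z ∧ y ∧ z ∧ w) ∧ (y ∧ z ∨ ¬w ∧ ¬z ∧ y ∧ z ∨ ¬z ∧ y ∧ z ∧ w)
= z ∧ y ∧ z ∨ ¬w ∧ ¬z ∧ y ∧ z ∨ ¬z ∧ y ∧ z ∧ w
= z ∧ y ∧ z ∨ ¬z ∧ y ∧ z
= (y ∧ z ∨ ¬z ∧ y) ∧ z
= y ∧ z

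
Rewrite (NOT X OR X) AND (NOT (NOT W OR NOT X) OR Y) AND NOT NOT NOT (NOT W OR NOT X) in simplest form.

(NOT X OR X) AND (NOT (NOT W OR NOT X) OR Y) AND NOT NOT NOT (NOT W OR NOT X)
= (NOT X OR X) AND (NOT (NOT W OR NOT X) OR Y) AND NOT (NOT W OR NOT X)
= (NOT (NOT W OR NOT X) OR Y) AND NOT (NOT W OR NOT X)
= NOT (NOT W OR NOT X)
= W AND X

W AND X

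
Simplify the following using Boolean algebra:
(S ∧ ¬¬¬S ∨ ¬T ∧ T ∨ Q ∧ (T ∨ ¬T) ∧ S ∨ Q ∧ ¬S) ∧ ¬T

Q ∧ ¬T

(S ∧ ¬¬¬S ∨ ¬T ∧ T ∨ Q ∧ (T ∨ ¬T) ∧ S ∨ Q ∧ ¬S) ∧ ¬T
= (S ∧ ¬¬¬S ∨ Q ∧ (T ∨ ¬T) ∧ S ∨ Q ∧ ¬S) ∧ ¬T
= (S ∧ ¬¬¬S ∨ Q ∧ S ∨ Q ∧ ¬S) ∧ ¬T
= (S ∧ ¬¬¬S ∨ Q) ∧ ¬T
= (S ∧ ¬S ∨ Q) ∧ ¬T
= Q ∧ ¬T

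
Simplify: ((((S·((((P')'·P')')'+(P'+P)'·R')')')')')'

S

((((S·((((P')'·P')')'+(P'+P)'·R')')')')')'
= ((((S·((P'+P)'+(P'+P)'·R')')')')')'   — De Morgan
= ((((S·((P'+P)')')')')')'   — absorption
= ((((S·(P'+P))')')')'   — double negation
= (((S')')')'   — complement / identity
= (S')'   — double negation
= S   — double negation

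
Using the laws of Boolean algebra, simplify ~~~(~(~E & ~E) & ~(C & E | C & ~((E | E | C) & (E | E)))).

~~~(~(~E & ~E) & ~(C & E | C & ~((E | E | C) & (E | E))))
= ~(~(~E & ~E) & ~(C & E | C & ~((E | E | C) & (E | E))))   (double negation)
= ~(~(~E & ~E) & ~(C & E | C & ~(E | E)))   (absorption)
= ~(~(~E & ~E) & ~(C & E | C & ~E))   (idempotence)
= ~(~(~E & ~E) & ~C)   (distribution)
= ~E & ~E | C   (De Morgan)
= ~E | C   (idempotence)

~E | C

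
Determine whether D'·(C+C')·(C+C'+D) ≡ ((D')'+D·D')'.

E1: D'·(C+C')·(C+C'+D)
    = D'·(C+C')   [absorption]
    = D'   [complement / identity]
E2: ((D')'+D·D')'
    = ((D')')'   [complement / identity]
    = D'   [double negation]
Both reduce to D', so they are equivalent.

Yes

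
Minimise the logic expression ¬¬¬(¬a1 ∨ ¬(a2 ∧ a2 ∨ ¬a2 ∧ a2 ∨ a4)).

¬¬¬(¬a1 ∨ ¬(a2 ∧ a2 ∨ ¬a2 ∧ a2 ∨ a4))
= ¬¬(a1 ∧ (a2 ∧ a2 ∨ ¬a2 ∧ a2 ∨ a4))
= ¬¬(a1 ∧ (a2 ∨ a4))
= a1 ∧ (a2 ∨ a4)

a1 ∧ (a2 ∨ a4)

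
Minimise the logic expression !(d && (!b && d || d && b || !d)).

!d

!(d && (!b && d || d && b || !d))
= !(d && (d || !d))   — distribution
= !d   — complement / identity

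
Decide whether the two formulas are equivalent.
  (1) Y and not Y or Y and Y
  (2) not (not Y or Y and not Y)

Yes

E1: Y and not Y or Y and Y
    = Y
E2: not (not Y or Y and not Y)
    = not not Y
    = Y
Both reduce to Y, so they are equivalent.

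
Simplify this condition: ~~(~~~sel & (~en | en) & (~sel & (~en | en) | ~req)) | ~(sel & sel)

~sel

~~(~~~sel & (~en | en) & (~sel & (~en | en) | ~req)) | ~(sel & sel)
= ~~(~sel & (~en | en) & (~sel & (~en | en) | ~req)) | ~(sel & sel)
= ~~(~sel & (~en | en)) | ~(sel & sel)
= ~sel & (~en | en) | ~(sel & sel)
= ~sel | ~(sel & sel)
= ~sel | ~sel
= ~sel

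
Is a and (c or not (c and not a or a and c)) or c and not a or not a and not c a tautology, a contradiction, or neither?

tautology

a and (c or not (c and not a or a and c)) or c and not a or not a and not c
= a and (c or not c) or c and not a or not a and not c   — distribution
= a and (c or not c) or (c or not c) and not a   — distribution
= c or not c   — distribution
= True   — complement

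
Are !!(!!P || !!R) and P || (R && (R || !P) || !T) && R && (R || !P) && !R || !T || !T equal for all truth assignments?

No

E1: !!(!!P || !!R)
    = !(!P && !R)
    = P || R
E2: P || (R && (R || !P) || !T) && R && (R || !P) && !R || !T || !T
    = P || R && (R || !P) && !R || !T || !T
    = P || R && (R || !P) && !R || !T
    = P || R && !R || !T
    = P || !T
These differ: at P=0, R=0, T=0, E1 = 0 but E2 = 1.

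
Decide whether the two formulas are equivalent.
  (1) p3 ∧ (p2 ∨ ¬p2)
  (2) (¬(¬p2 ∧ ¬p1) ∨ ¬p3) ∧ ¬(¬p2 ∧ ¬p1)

E1: p3 ∧ (p2 ∨ ¬p2)
    = p3
E2: (¬(¬p2 ∧ ¬p1) ∨ ¬p3) ∧ ¬(¬p2 ∧ ¬p1)
    = ¬(¬p2 ∧ ¬p1)
    = p2 ∨ p1
These differ: at p1=1, p2=0, p3=0, E1 = 0 but E2 = 1.

No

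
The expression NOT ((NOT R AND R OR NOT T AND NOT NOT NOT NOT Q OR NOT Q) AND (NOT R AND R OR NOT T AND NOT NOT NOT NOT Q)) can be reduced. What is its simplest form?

T OR NOT Q

NOT ((NOT R AND R OR NOT T AND NOT NOT NOT NOT Q OR NOT Q) AND (NOT R AND R OR NOT T AND NOT NOT NOT NOT Q))
= NOT (NOT R AND R OR NOT T AND NOT NOT NOT NOT Q)   — absorption
= NOT (NOT R AND R OR NOT T AND NOT NOT Q)   — double negation
= NOT (NOT T AND NOT NOT Q)   — complement / identity
= T OR NOT Q   — De Morgan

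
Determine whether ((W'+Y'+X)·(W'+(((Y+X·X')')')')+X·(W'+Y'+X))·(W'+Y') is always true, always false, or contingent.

((W'+Y'+X)·(W'+(((Y+X·X')')')')+X·(W'+Y'+X))·(W'+Y')
= (W'+(((Y+X·X')')')'+X)·(W'+Y'+X)·(W'+Y')   — distribution
= (W'+((Y')')'+X)·(W'+Y'+X)·(W'+Y')   — complement / identity
= (W'+Y'+X)·(W'+Y'+X)·(W'+Y')   — double negation
= (W'+Y'+X)·(W'+Y')   — idempotence
= W'+Y'   — absorption
This depends on W, Y, so it is not a constant.

contingent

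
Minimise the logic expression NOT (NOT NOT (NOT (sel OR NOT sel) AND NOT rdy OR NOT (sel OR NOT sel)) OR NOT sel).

NOT (NOT NOT (NOT (sel OR NOT sel) AND NOT rdy OR NOT (sel OR NOT sel)) OR NOT sel)
= NOT (NOT NOT NOT (sel OR NOT sel) OR NOT sel)   [absorption]
= NOT (NOT (sel OR NOT sel) OR NOT sel)   [double negation]
= (sel OR NOT sel) AND sel   [De Morgan]
= sel   [complement / identity]

sel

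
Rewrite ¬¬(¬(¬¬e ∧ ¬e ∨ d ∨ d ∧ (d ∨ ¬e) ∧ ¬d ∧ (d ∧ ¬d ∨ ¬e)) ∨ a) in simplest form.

¬¬(¬(¬¬e ∧ ¬e ∨ d ∨ d ∧ (d ∨ ¬e) ∧ ¬d ∧ (d ∧ ¬d ∨ ¬e)) ∨ a)
= ¬¬(¬(¬¬e ∧ ¬e ∨ d ∨ d ∧ ¬d ∧ (d ∧ ¬d ∨ ¬e)) ∨ a)
= ¬¬(¬(e ∧ ¬e ∨ d ∨ d ∧ ¬d ∧ (d ∧ ¬d ∨ ¬e)) ∨ a)
= ¬¬(¬(e ∧ ¬e ∨ d ∨ d ∧ ¬d) ∨ a)
= ¬¬(¬(d ∨ d ∧ ¬d) ∨ a)
= ¬(d ∨ d ∧ ¬d) ∨ a
= ¬d ∨ a

¬d ∨ a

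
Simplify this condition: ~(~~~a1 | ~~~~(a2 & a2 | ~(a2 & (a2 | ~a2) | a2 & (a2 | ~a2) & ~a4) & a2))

a1 & ~a2

~(~~~a1 | ~~~~(a2 & a2 | ~(a2 & (a2 | ~a2) | a2 & (a2 | ~a2) & ~a4) & a2))
= ~(~~~a1 | ~~~~(a2 & a2 | ~(a2 & (a2 | ~a2)) & a2))   [absorption]
= ~(~a1 | ~~~~(a2 & a2 | ~(a2 & (a2 | ~a2)) & a2))   [double negation]
= ~(~a1 | ~~(a2 & a2 | ~(a2 & (a2 | ~a2)) & a2))   [double negation]
= ~(~a1 | ~~(a2 & a2 | ~a2 & a2))   [complement / identity]
= ~(~a1 | ~~a2)   [distribution]
= a1 & ~a2   [De Morgan]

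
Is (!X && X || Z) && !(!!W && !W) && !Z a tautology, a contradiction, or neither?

contradiction

(!X && X || Z) && !(!!W && !W) && !Z
= Z && !(!!W && !W) && !Z
= Z && (!W || W) && !Z
= Z && !Z
= false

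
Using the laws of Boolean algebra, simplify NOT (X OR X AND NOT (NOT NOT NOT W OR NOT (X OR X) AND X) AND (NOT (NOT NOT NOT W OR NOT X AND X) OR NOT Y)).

NOT X

NOT (X OR X AND NOT (NOT NOT NOT W OR NOT (X OR X) AND X) AND (NOT (NOT NOT NOT W OR NOT X AND X) OR NOT Y))
= NOT (X OR X AND NOT (NOT NOT NOT W OR NOT X AND X) AND (NOT (NOT NOT NOT W OR NOT X AND X) OR NOT Y))   (idempotence)
= NOT (X OR X AND NOT (NOT NOT NOT W OR NOT X AND X))   (absorption)
= NOT (X OR X AND NOT (NOT W OR NOT X AND X))   (double negation)
= NOT (X OR X AND NOT NOT W)   (complement / identity)
= NOT (X OR X AND W)   (double negation)
= NOT X   (absorption)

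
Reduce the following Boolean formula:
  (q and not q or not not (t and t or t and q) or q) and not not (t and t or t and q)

t

(q and not q or not not (t and t or t and q) or q) and not not (t and t or t and q)
= (not not (t and t or t and q) or q) and not not (t and t or t and q)   [complement / identity]
= not not (t and t or t and q)   [absorption]
= not not (t and (t or q))   [distribution]
= not not t   [absorption]
= t   [double negation]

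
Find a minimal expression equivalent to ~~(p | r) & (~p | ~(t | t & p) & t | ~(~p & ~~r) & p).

p | r

~~(p | r) & (~p | ~(t | t & p) & t | ~(~p & ~~r) & p)
= ~~(p | r) & (~p | ~t & t | ~(~p & ~~r) & p)   (absorption)
= ~~(p | r) & (~p | ~t & t | (p | ~r) & p)   (De Morgan)
= (p | r) & (~p | ~t & t | (p | ~r) & p)   (double negation)
= (p | r) & (~p | ~t & t | p)   (absorption)
= (p | r) & (~p | p)   (complement / identity)
= p | r   (complement / identity)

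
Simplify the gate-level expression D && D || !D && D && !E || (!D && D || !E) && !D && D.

D

D && D || !D && D && !E || (!D && D || !E) && !D && D
= D && D || !D && D && !E || !D && D   (absorption)
= D && D || !D && D   (absorption)
= D   (distribution)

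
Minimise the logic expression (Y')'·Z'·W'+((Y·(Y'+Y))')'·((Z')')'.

(Y')'·Z'·W'+((Y·(Y'+Y))')'·((Z')')'
= (Y')'·Z'·W'+(Y')'·((Z')')'   [complement / identity]
= (Y')'·Z'·W'+(Y')'·Z'   [double negation]
= (Y')'·Z'   [absorption]
= Y·Z'   [double negation]

Y·Z'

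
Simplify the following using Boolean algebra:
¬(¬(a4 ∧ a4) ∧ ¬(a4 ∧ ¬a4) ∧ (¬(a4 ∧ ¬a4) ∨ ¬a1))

¬(¬(a4 ∧ a4) ∧ ¬(a4 ∧ ¬a4) ∧ (¬(a4 ∧ ¬a4) ∨ ¬a1))
= ¬(¬(a4 ∧ a4) ∧ ¬(a4 ∧ ¬a4))   [absorption]
= a4 ∧ a4 ∨ a4 ∧ ¬a4   [De Morgan]
= a4   [distribution]

a4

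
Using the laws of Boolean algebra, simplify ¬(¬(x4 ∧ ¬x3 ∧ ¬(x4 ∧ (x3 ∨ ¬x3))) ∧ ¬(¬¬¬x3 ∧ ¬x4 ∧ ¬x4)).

¬(¬(x4 ∧ ¬x3 ∧ ¬(x4 ∧ (x3 ∨ ¬x3))) ∧ ¬(¬¬¬x3 ∧ ¬x4 ∧ ¬x4))
= ¬(¬(x4 ∧ ¬x3 ∧ ¬x4) ∧ ¬(¬¬¬x3 ∧ ¬x4 ∧ ¬x4))   — complement / identity
= ¬(¬(x4 ∧ ¬x3 ∧ ¬x4) ∧ ¬(¬x3 ∧ ¬x4 ∧ ¬x4))   — double negation
= x4 ∧ ¬x3 ∧ ¬x4 ∨ ¬x3 ∧ ¬x4 ∧ ¬x4   — De Morgan
= ¬x3 ∧ ¬x4   — distribution

¬x3 ∧ ¬x4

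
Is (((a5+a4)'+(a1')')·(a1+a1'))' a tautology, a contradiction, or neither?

neither

(((a5+a4)'+(a1')')·(a1+a1'))'
= ((a5+a4)'+(a1')')'   — complement / identity
= (a5+a4)·a1'   — De Morgan
This depends on a1, a4, a5, so it is not a constant.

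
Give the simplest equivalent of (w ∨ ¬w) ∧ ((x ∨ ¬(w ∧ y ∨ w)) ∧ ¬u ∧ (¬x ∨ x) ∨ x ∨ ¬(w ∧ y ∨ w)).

(w ∨ ¬w) ∧ ((x ∨ ¬(w ∧ y ∨ w)) ∧ ¬u ∧ (¬x ∨ x) ∨ x ∨ ¬(w ∧ y ∨ w))
= (x ∨ ¬(w ∧ y ∨ w)) ∧ ¬u ∧ (¬x ∨ x) ∨ x ∨ ¬(w ∧ y ∨ w)   — complement / identity
= (x ∨ ¬(w ∧ y ∨ w)) ∧ ¬u ∨ x ∨ ¬(w ∧ y ∨ w)   — complement / identity
= x ∨ ¬(w ∧ y ∨ w)   — absorption
= x ∨ ¬w   — absorption

x ∨ ¬w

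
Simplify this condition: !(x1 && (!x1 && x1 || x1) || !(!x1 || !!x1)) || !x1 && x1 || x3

!x1 || x3

!(x1 && (!x1 && x1 || x1) || !(!x1 || !!x1)) || !x1 && x1 || x3
= !(x1 && x1 || !(!x1 || !!x1)) || !x1 && x1 || x3
= !(x1 && x1 || x1 && !x1) || !x1 && x1 || x3
= !x1 || !x1 && x1 || x3
= !x1 || x3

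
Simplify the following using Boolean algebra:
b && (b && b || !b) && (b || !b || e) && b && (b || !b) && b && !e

b && (b && b || !b) && (b || !b || e) && b && (b || !b) && b && !e
= b && (b || !b) && (b || !b || e) && b && (b || !b) && b && !e   (idempotence)
= b && (b || !b) && b && (b || !b) && b && !e   (absorption)
= b && (b || !b) && b && !e   (idempotence)
= b && b && !e   (complement / identity)
= b && !e   (idempotence)

b && !e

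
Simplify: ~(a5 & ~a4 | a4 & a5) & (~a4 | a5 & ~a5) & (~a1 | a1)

~(a5 & ~a4 | a4 & a5) & (~a4 | a5 & ~a5) & (~a1 | a1)
= ~a5 & (~a4 | a5 & ~a5) & (~a1 | a1)   [distribution]
= ~a5 & ~a4 & (~a1 | a1)   [complement / identity]
= ~a5 & ~a4   [complement / identity]

~a5 & ~a4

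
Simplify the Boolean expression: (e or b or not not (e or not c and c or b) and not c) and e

(e or b or not not (e or not c and c or b) and not c) and e
= (e or b or (e or not c and c or b) and not c) and e
= (e or b or (e or b) and not c) and e
= (e or b) and e
= e

e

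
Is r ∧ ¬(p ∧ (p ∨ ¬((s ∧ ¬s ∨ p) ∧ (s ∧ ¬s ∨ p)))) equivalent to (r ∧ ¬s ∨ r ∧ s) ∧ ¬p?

Yes

E1: r ∧ ¬(p ∧ (p ∨ ¬((s ∧ ¬s ∨ p) ∧ (s ∧ ¬s ∨ p))))
    = r ∧ ¬(p ∧ (p ∨ ¬(s ∧ ¬s ∨ p)))   — idempotence
    = r ∧ ¬(p ∧ (p ∨ ¬p))   — complement / identity
    = r ∧ ¬p   — complement / identity
E2: (r ∧ ¬s ∨ r ∧ s) ∧ ¬p
    = r ∧ ¬p   — distribution
Both reduce to r ∧ ¬p, so they are equivalent.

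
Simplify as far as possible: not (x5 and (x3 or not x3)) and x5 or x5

not (x5 and (x3 or not x3)) and x5 or x5
= not x5 and x5 or x5   (complement / identity)
= x5   (complement / identity)

x5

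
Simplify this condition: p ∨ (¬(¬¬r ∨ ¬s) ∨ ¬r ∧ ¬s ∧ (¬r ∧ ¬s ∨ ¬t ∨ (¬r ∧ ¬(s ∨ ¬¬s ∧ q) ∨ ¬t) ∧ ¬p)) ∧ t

p ∨ (¬(¬¬r ∨ ¬s) ∨ ¬r ∧ ¬s ∧ (¬r ∧ ¬s ∨ ¬t ∨ (¬r ∧ ¬(s ∨ ¬¬s ∧ q) ∨ ¬t) ∧ ¬p)) ∧ t
= p ∨ (¬(¬¬r ∨ ¬s) ∨ ¬r ∧ ¬s ∧ (¬r ∧ ¬s ∨ ¬t ∨ (¬r ∧ ¬(s ∨ s ∧ q) ∨ ¬t) ∧ ¬p)) ∧ t   (double negation)
= p ∨ (¬(¬¬r ∨ ¬s) ∨ ¬r ∧ ¬s ∧ (¬r ∧ ¬s ∨ ¬t ∨ (¬r ∧ ¬s ∨ ¬t) ∧ ¬p)) ∧ t   (absorption)
= p ∨ (¬(¬¬r ∨ ¬s) ∨ ¬r ∧ ¬s ∧ (¬r ∧ ¬s ∨ ¬t)) ∧ t   (absorption)
= p ∨ (¬(¬¬r ∨ ¬s) ∨ ¬r ∧ ¬s) ∧ t   (absorption)
= p ∨ (¬r ∧ s ∨ ¬r ∧ ¬s) ∧ t   (De Morgan)
= p ∨ ¬r ∧ t   (distribution)

p ∨ ¬r ∧ t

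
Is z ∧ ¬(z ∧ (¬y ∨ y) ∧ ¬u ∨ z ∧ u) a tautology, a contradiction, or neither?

z ∧ ¬(z ∧ (¬y ∨ y) ∧ ¬u ∨ z ∧ u)
= z ∧ ¬(z ∧ ¬u ∨ z ∧ u)   (complement / identity)
= z ∧ ¬z   (distribution)
= False   (complement)

contradiction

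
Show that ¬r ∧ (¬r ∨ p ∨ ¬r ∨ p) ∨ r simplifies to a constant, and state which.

¬r ∧ (¬r ∨ p ∨ ¬r ∨ p) ∨ r
= ¬r ∧ (¬r ∨ p) ∨ r   [idempotence]
= ¬r ∨ r   [absorption]
= True   [complement]

True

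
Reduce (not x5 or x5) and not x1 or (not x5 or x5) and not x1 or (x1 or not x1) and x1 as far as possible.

True

(not x5 or x5) and not x1 or (not x5 or x5) and not x1 or (x1 or not x1) and x1
= (not x5 or x5) and not x1 or (not x5 or x5) and not x1 or x1
= (not x5 or x5) and not x1 or x1
= not x1 or x1
= True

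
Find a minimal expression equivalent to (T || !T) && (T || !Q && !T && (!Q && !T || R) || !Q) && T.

(T || !T) && (T || !Q && !T && (!Q && !T || R) || !Q) && T
= (T || !T) && (T || !Q && !T || !Q) && T   — absorption
= (T || !T) && (T || !Q) && T   — absorption
= (T || !T) && T   — absorption
= T   — complement / identity

T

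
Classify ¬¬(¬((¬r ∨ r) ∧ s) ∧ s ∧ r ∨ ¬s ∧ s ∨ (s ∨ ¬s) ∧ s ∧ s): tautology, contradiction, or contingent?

¬¬(¬((¬r ∨ r) ∧ s) ∧ s ∧ r ∨ ¬s ∧ s ∨ (s ∨ ¬s) ∧ s ∧ s)
= ¬¬(¬s ∧ s ∧ r ∨ ¬s ∧ s ∨ (s ∨ ¬s) ∧ s ∧ s)
= ¬¬(¬s ∧ s ∧ r ∨ ¬s ∧ s ∨ s ∧ s)
= ¬¬(¬s ∧ s ∨ s ∧ s)
= ¬s ∧ s ∨ s ∧ s
= s
This depends on s, so it is not a constant.

contingent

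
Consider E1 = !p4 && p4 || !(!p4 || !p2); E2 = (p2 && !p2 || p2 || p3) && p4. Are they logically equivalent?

No

E1: !p4 && p4 || !(!p4 || !p2)
    = !p4 && p4 || p4 && p2
    = p4 && p2
E2: (p2 && !p2 || p2 || p3) && p4
    = (p2 || p3) && p4
These differ: at p2=0, p3=1, p4=1, E1 = 0 but E2 = 1.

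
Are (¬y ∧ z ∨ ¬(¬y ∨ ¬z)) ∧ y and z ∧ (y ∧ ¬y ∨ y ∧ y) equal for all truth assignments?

Yes

E1: (¬y ∧ z ∨ ¬(¬y ∨ ¬z)) ∧ y
    = (¬y ∧ z ∨ y ∧ z) ∧ y   — De Morgan
    = z ∧ y   — distribution
E2: z ∧ (y ∧ ¬y ∨ y ∧ y)
    = z ∧ y   — distribution
Both reduce to z ∧ y, so they are equivalent.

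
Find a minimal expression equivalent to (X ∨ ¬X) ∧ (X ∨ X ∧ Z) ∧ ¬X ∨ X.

(X ∨ ¬X) ∧ (X ∨ X ∧ Z) ∧ ¬X ∨ X
= (X ∨ ¬X) ∧ X ∧ ¬X ∨ X   — absorption
= X ∧ ¬X ∨ X   — complement / identity
= X   — complement / identity

X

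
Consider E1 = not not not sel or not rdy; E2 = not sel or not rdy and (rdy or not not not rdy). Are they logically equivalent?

E1: not not not sel or not rdy
    = not sel or not rdy   [double negation]
E2: not sel or not rdy and (rdy or not not not rdy)
    = not sel or not rdy and (rdy or not rdy)   [double negation]
    = not sel or not rdy   [complement / identity]
Both reduce to not sel or not rdy, so they are equivalent.

Yes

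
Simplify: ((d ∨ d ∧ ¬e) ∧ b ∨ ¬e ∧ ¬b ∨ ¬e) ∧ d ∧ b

d ∧ b

((d ∨ d ∧ ¬e) ∧ b ∨ ¬e ∧ ¬b ∨ ¬e) ∧ d ∧ b
= ((d ∨ d ∧ ¬e) ∧ b ∨ ¬e) ∧ d ∧ b   — absorption
= (d ∧ b ∨ ¬e) ∧ d ∧ b   — absorption
= d ∧ b   — absorption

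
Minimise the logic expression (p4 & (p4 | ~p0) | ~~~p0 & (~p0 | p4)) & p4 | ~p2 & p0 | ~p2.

(p4 & (p4 | ~p0) | ~~~p0 & (~p0 | p4)) & p4 | ~p2 & p0 | ~p2
= (p4 & (p4 | ~p0) | ~~~p0 & (~p0 | p4)) & p4 | ~p2
= (p4 | ~~~p0 & (~p0 | p4)) & p4 | ~p2
= (p4 | ~p0 & (~p0 | p4)) & p4 | ~p2
= (p4 | ~p0) & p4 | ~p2
= p4 | ~p2

p4 | ~p2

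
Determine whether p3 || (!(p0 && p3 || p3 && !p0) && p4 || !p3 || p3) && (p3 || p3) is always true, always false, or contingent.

contingent

p3 || (!(p0 && p3 || p3 && !p0) && p4 || !p3 || p3) && (p3 || p3)
= p3 || (!p3 && p4 || !p3 || p3) && (p3 || p3)   (distribution)
= p3 || (!p3 || p3) && (p3 || p3)   (absorption)
= p3 || (!p3 || p3) && p3   (idempotence)
= p3 || p3   (complement / identity)
= p3   (idempotence)
This depends on p3, so it is not a constant.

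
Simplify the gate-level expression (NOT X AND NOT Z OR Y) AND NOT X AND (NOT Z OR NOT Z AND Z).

(NOT X AND NOT Z OR Y) AND NOT X AND (NOT Z OR NOT Z AND Z)
= (NOT X AND NOT Z OR Y) AND NOT X AND NOT Z   (complement / identity)
= NOT X AND NOT Z   (absorption)

NOT X AND NOT Z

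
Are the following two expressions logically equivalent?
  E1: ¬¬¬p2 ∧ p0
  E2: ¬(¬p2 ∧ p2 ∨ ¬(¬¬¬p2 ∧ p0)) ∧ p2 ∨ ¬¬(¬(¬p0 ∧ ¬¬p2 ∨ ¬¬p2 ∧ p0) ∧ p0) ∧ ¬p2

Yes

E1: ¬¬¬p2 ∧ p0
    = ¬p2 ∧ p0
E2: ¬(¬p2 ∧ p2 ∨ ¬(¬¬¬p2 ∧ p0)) ∧ p2 ∨ ¬¬(¬(¬p0 ∧ ¬¬p2 ∨ ¬¬p2 ∧ p0) ∧ p0) ∧ ¬p2
    = ¬(¬p2 ∧ p2 ∨ ¬(¬¬¬p2 ∧ p0)) ∧ p2 ∨ ¬¬(¬¬¬p2 ∧ p0) ∧ ¬p2
    = ¬¬(¬¬¬p2 ∧ p0) ∧ p2 ∨ ¬¬(¬¬¬p2 ∧ p0) ∧ ¬p2
    = ¬¬(¬¬¬p2 ∧ p0)
    = ¬¬(¬p2 ∧ p0)
    = ¬p2 ∧ p0
Both reduce to ¬p2 ∧ p0, so they are equivalent.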